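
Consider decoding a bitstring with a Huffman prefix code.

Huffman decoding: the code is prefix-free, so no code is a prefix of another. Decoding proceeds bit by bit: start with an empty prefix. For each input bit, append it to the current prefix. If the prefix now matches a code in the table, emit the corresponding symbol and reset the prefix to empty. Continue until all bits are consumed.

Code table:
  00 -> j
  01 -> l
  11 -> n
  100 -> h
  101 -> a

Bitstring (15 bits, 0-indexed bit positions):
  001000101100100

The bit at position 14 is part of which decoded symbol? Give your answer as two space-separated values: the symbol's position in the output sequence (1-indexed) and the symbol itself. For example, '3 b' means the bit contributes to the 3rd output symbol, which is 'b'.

Answer: 6 h

Derivation:
Bit 0: prefix='0' (no match yet)
Bit 1: prefix='00' -> emit 'j', reset
Bit 2: prefix='1' (no match yet)
Bit 3: prefix='10' (no match yet)
Bit 4: prefix='100' -> emit 'h', reset
Bit 5: prefix='0' (no match yet)
Bit 6: prefix='01' -> emit 'l', reset
Bit 7: prefix='0' (no match yet)
Bit 8: prefix='01' -> emit 'l', reset
Bit 9: prefix='1' (no match yet)
Bit 10: prefix='10' (no match yet)
Bit 11: prefix='100' -> emit 'h', reset
Bit 12: prefix='1' (no match yet)
Bit 13: prefix='10' (no match yet)
Bit 14: prefix='100' -> emit 'h', reset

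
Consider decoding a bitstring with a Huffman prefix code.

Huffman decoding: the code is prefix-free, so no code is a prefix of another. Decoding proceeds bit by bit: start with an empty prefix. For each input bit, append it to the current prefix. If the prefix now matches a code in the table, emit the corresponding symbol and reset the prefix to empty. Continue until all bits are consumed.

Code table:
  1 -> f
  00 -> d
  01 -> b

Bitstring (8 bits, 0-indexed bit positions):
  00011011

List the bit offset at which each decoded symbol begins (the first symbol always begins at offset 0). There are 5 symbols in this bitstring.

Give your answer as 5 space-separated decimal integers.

Bit 0: prefix='0' (no match yet)
Bit 1: prefix='00' -> emit 'd', reset
Bit 2: prefix='0' (no match yet)
Bit 3: prefix='01' -> emit 'b', reset
Bit 4: prefix='1' -> emit 'f', reset
Bit 5: prefix='0' (no match yet)
Bit 6: prefix='01' -> emit 'b', reset
Bit 7: prefix='1' -> emit 'f', reset

Answer: 0 2 4 5 7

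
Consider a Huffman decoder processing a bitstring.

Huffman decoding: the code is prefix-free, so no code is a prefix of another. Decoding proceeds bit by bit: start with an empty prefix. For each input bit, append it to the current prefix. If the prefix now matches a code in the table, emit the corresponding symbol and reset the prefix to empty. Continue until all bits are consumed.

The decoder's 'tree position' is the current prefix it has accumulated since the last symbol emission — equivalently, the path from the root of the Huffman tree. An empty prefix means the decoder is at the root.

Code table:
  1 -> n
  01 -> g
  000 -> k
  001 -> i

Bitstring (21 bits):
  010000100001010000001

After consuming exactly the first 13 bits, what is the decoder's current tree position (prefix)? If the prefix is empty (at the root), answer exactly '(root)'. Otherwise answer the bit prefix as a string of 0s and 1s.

Answer: 0

Derivation:
Bit 0: prefix='0' (no match yet)
Bit 1: prefix='01' -> emit 'g', reset
Bit 2: prefix='0' (no match yet)
Bit 3: prefix='00' (no match yet)
Bit 4: prefix='000' -> emit 'k', reset
Bit 5: prefix='0' (no match yet)
Bit 6: prefix='01' -> emit 'g', reset
Bit 7: prefix='0' (no match yet)
Bit 8: prefix='00' (no match yet)
Bit 9: prefix='000' -> emit 'k', reset
Bit 10: prefix='0' (no match yet)
Bit 11: prefix='01' -> emit 'g', reset
Bit 12: prefix='0' (no match yet)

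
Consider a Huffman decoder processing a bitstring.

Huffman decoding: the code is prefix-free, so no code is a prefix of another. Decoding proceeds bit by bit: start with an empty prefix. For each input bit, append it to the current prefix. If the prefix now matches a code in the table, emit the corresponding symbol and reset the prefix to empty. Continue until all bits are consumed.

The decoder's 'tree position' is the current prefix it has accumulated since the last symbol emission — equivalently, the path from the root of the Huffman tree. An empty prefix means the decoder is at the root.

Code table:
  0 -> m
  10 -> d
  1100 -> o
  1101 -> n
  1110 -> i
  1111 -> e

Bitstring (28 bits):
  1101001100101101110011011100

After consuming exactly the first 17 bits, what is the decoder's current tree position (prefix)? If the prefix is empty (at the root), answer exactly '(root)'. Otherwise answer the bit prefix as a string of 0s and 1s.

Bit 0: prefix='1' (no match yet)
Bit 1: prefix='11' (no match yet)
Bit 2: prefix='110' (no match yet)
Bit 3: prefix='1101' -> emit 'n', reset
Bit 4: prefix='0' -> emit 'm', reset
Bit 5: prefix='0' -> emit 'm', reset
Bit 6: prefix='1' (no match yet)
Bit 7: prefix='11' (no match yet)
Bit 8: prefix='110' (no match yet)
Bit 9: prefix='1100' -> emit 'o', reset
Bit 10: prefix='1' (no match yet)
Bit 11: prefix='10' -> emit 'd', reset
Bit 12: prefix='1' (no match yet)
Bit 13: prefix='11' (no match yet)
Bit 14: prefix='110' (no match yet)
Bit 15: prefix='1101' -> emit 'n', reset
Bit 16: prefix='1' (no match yet)

Answer: 1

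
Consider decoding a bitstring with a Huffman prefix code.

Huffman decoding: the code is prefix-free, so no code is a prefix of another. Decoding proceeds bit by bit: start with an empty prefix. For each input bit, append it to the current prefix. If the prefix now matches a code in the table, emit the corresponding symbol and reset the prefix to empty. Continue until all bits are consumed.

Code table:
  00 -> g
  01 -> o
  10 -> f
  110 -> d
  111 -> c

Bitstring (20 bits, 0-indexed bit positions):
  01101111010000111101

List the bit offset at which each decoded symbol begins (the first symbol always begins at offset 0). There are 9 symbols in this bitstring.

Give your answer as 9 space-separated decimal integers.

Bit 0: prefix='0' (no match yet)
Bit 1: prefix='01' -> emit 'o', reset
Bit 2: prefix='1' (no match yet)
Bit 3: prefix='10' -> emit 'f', reset
Bit 4: prefix='1' (no match yet)
Bit 5: prefix='11' (no match yet)
Bit 6: prefix='111' -> emit 'c', reset
Bit 7: prefix='1' (no match yet)
Bit 8: prefix='10' -> emit 'f', reset
Bit 9: prefix='1' (no match yet)
Bit 10: prefix='10' -> emit 'f', reset
Bit 11: prefix='0' (no match yet)
Bit 12: prefix='00' -> emit 'g', reset
Bit 13: prefix='0' (no match yet)
Bit 14: prefix='01' -> emit 'o', reset
Bit 15: prefix='1' (no match yet)
Bit 16: prefix='11' (no match yet)
Bit 17: prefix='111' -> emit 'c', reset
Bit 18: prefix='0' (no match yet)
Bit 19: prefix='01' -> emit 'o', reset

Answer: 0 2 4 7 9 11 13 15 18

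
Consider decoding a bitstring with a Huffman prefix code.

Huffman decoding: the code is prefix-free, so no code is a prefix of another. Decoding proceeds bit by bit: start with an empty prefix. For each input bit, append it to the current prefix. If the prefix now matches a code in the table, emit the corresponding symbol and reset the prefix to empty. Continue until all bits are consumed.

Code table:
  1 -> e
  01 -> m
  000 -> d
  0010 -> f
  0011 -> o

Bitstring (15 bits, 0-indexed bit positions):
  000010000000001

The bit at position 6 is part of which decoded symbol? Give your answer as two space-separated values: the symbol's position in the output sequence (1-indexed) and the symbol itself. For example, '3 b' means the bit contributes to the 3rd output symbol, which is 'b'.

Answer: 3 d

Derivation:
Bit 0: prefix='0' (no match yet)
Bit 1: prefix='00' (no match yet)
Bit 2: prefix='000' -> emit 'd', reset
Bit 3: prefix='0' (no match yet)
Bit 4: prefix='01' -> emit 'm', reset
Bit 5: prefix='0' (no match yet)
Bit 6: prefix='00' (no match yet)
Bit 7: prefix='000' -> emit 'd', reset
Bit 8: prefix='0' (no match yet)
Bit 9: prefix='00' (no match yet)
Bit 10: prefix='000' -> emit 'd', reset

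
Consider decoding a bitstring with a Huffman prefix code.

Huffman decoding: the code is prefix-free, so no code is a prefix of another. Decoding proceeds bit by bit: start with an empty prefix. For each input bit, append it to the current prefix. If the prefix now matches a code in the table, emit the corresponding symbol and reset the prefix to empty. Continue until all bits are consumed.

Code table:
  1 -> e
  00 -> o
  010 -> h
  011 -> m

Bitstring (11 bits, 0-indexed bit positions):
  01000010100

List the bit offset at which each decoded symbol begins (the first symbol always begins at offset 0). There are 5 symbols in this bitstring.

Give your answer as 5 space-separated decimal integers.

Bit 0: prefix='0' (no match yet)
Bit 1: prefix='01' (no match yet)
Bit 2: prefix='010' -> emit 'h', reset
Bit 3: prefix='0' (no match yet)
Bit 4: prefix='00' -> emit 'o', reset
Bit 5: prefix='0' (no match yet)
Bit 6: prefix='01' (no match yet)
Bit 7: prefix='010' -> emit 'h', reset
Bit 8: prefix='1' -> emit 'e', reset
Bit 9: prefix='0' (no match yet)
Bit 10: prefix='00' -> emit 'o', reset

Answer: 0 3 5 8 9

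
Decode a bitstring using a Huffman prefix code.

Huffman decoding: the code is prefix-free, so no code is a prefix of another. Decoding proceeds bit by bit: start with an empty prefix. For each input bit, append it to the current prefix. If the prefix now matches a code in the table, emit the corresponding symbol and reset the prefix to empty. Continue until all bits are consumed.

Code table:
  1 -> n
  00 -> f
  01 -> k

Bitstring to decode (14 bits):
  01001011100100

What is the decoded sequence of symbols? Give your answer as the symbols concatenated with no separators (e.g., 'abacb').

Answer: kfnknnfnf

Derivation:
Bit 0: prefix='0' (no match yet)
Bit 1: prefix='01' -> emit 'k', reset
Bit 2: prefix='0' (no match yet)
Bit 3: prefix='00' -> emit 'f', reset
Bit 4: prefix='1' -> emit 'n', reset
Bit 5: prefix='0' (no match yet)
Bit 6: prefix='01' -> emit 'k', reset
Bit 7: prefix='1' -> emit 'n', reset
Bit 8: prefix='1' -> emit 'n', reset
Bit 9: prefix='0' (no match yet)
Bit 10: prefix='00' -> emit 'f', reset
Bit 11: prefix='1' -> emit 'n', reset
Bit 12: prefix='0' (no match yet)
Bit 13: prefix='00' -> emit 'f', reset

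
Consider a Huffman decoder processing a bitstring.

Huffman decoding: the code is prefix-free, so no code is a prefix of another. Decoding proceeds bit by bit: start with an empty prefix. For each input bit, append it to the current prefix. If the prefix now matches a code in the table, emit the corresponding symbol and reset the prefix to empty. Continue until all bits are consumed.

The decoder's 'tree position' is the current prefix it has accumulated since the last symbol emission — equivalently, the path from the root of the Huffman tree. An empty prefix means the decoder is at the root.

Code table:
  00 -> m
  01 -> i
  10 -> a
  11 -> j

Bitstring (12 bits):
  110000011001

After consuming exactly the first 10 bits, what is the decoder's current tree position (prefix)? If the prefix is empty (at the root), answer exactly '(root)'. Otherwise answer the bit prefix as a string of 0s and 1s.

Bit 0: prefix='1' (no match yet)
Bit 1: prefix='11' -> emit 'j', reset
Bit 2: prefix='0' (no match yet)
Bit 3: prefix='00' -> emit 'm', reset
Bit 4: prefix='0' (no match yet)
Bit 5: prefix='00' -> emit 'm', reset
Bit 6: prefix='0' (no match yet)
Bit 7: prefix='01' -> emit 'i', reset
Bit 8: prefix='1' (no match yet)
Bit 9: prefix='10' -> emit 'a', reset

Answer: (root)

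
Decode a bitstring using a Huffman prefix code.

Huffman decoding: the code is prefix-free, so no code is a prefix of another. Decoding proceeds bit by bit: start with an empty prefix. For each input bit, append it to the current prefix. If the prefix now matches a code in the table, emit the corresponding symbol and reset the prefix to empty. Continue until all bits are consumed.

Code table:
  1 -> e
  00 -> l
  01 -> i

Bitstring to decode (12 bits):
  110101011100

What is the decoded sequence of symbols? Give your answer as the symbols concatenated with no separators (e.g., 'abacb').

Answer: eeiiieel

Derivation:
Bit 0: prefix='1' -> emit 'e', reset
Bit 1: prefix='1' -> emit 'e', reset
Bit 2: prefix='0' (no match yet)
Bit 3: prefix='01' -> emit 'i', reset
Bit 4: prefix='0' (no match yet)
Bit 5: prefix='01' -> emit 'i', reset
Bit 6: prefix='0' (no match yet)
Bit 7: prefix='01' -> emit 'i', reset
Bit 8: prefix='1' -> emit 'e', reset
Bit 9: prefix='1' -> emit 'e', reset
Bit 10: prefix='0' (no match yet)
Bit 11: prefix='00' -> emit 'l', reset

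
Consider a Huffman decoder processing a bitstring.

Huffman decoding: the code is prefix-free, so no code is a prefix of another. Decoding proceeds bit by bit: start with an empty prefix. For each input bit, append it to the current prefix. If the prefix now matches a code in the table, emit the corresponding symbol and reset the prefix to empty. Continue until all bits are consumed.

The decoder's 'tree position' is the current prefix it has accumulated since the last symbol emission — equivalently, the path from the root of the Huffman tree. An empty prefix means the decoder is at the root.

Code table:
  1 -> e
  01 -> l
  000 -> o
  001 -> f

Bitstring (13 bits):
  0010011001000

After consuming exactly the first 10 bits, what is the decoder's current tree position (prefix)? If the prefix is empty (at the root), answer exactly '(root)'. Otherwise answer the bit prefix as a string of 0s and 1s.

Bit 0: prefix='0' (no match yet)
Bit 1: prefix='00' (no match yet)
Bit 2: prefix='001' -> emit 'f', reset
Bit 3: prefix='0' (no match yet)
Bit 4: prefix='00' (no match yet)
Bit 5: prefix='001' -> emit 'f', reset
Bit 6: prefix='1' -> emit 'e', reset
Bit 7: prefix='0' (no match yet)
Bit 8: prefix='00' (no match yet)
Bit 9: prefix='001' -> emit 'f', reset

Answer: (root)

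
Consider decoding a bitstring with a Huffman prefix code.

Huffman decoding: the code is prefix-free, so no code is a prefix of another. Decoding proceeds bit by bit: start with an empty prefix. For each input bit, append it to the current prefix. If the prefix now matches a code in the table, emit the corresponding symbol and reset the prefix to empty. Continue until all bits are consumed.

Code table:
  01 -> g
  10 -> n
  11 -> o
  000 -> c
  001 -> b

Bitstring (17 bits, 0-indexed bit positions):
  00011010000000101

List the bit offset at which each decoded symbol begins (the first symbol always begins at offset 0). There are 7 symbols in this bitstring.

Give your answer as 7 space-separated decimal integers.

Answer: 0 3 5 7 10 13 15

Derivation:
Bit 0: prefix='0' (no match yet)
Bit 1: prefix='00' (no match yet)
Bit 2: prefix='000' -> emit 'c', reset
Bit 3: prefix='1' (no match yet)
Bit 4: prefix='11' -> emit 'o', reset
Bit 5: prefix='0' (no match yet)
Bit 6: prefix='01' -> emit 'g', reset
Bit 7: prefix='0' (no match yet)
Bit 8: prefix='00' (no match yet)
Bit 9: prefix='000' -> emit 'c', reset
Bit 10: prefix='0' (no match yet)
Bit 11: prefix='00' (no match yet)
Bit 12: prefix='000' -> emit 'c', reset
Bit 13: prefix='0' (no match yet)
Bit 14: prefix='01' -> emit 'g', reset
Bit 15: prefix='0' (no match yet)
Bit 16: prefix='01' -> emit 'g', reset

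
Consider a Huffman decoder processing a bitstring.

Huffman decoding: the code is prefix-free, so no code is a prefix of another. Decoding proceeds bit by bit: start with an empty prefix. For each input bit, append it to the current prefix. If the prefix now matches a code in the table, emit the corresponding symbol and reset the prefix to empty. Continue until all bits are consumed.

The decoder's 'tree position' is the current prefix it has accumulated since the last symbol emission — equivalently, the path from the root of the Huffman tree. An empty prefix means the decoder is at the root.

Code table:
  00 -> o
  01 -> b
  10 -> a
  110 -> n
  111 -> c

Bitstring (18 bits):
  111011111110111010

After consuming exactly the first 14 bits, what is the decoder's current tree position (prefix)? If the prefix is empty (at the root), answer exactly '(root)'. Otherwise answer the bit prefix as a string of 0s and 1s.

Bit 0: prefix='1' (no match yet)
Bit 1: prefix='11' (no match yet)
Bit 2: prefix='111' -> emit 'c', reset
Bit 3: prefix='0' (no match yet)
Bit 4: prefix='01' -> emit 'b', reset
Bit 5: prefix='1' (no match yet)
Bit 6: prefix='11' (no match yet)
Bit 7: prefix='111' -> emit 'c', reset
Bit 8: prefix='1' (no match yet)
Bit 9: prefix='11' (no match yet)
Bit 10: prefix='111' -> emit 'c', reset
Bit 11: prefix='0' (no match yet)
Bit 12: prefix='01' -> emit 'b', reset
Bit 13: prefix='1' (no match yet)

Answer: 1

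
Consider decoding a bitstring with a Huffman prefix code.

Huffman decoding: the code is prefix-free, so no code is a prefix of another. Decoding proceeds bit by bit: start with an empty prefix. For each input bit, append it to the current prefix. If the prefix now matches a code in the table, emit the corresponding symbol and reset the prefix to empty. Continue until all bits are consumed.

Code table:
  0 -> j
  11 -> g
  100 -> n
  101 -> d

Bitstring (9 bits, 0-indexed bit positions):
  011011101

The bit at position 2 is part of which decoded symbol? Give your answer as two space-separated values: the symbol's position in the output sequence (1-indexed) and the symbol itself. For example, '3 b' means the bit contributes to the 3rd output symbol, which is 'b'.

Bit 0: prefix='0' -> emit 'j', reset
Bit 1: prefix='1' (no match yet)
Bit 2: prefix='11' -> emit 'g', reset
Bit 3: prefix='0' -> emit 'j', reset
Bit 4: prefix='1' (no match yet)
Bit 5: prefix='11' -> emit 'g', reset
Bit 6: prefix='1' (no match yet)

Answer: 2 g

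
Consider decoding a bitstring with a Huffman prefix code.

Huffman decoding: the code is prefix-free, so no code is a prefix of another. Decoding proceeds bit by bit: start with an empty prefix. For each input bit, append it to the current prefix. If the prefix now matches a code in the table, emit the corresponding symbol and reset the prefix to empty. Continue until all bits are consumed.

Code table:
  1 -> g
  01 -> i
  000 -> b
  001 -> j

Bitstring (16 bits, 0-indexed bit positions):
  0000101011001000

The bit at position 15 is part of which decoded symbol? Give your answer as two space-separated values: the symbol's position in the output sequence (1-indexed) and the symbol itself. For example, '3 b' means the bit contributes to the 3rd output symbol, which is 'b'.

Bit 0: prefix='0' (no match yet)
Bit 1: prefix='00' (no match yet)
Bit 2: prefix='000' -> emit 'b', reset
Bit 3: prefix='0' (no match yet)
Bit 4: prefix='01' -> emit 'i', reset
Bit 5: prefix='0' (no match yet)
Bit 6: prefix='01' -> emit 'i', reset
Bit 7: prefix='0' (no match yet)
Bit 8: prefix='01' -> emit 'i', reset
Bit 9: prefix='1' -> emit 'g', reset
Bit 10: prefix='0' (no match yet)
Bit 11: prefix='00' (no match yet)
Bit 12: prefix='001' -> emit 'j', reset
Bit 13: prefix='0' (no match yet)
Bit 14: prefix='00' (no match yet)
Bit 15: prefix='000' -> emit 'b', reset

Answer: 7 b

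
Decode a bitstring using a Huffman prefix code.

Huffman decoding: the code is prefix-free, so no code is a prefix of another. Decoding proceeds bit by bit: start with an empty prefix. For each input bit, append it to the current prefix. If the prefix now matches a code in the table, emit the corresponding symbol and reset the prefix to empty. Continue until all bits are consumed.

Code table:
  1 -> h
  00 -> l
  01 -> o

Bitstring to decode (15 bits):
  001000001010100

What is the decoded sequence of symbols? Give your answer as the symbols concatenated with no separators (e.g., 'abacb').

Answer: lhlloool

Derivation:
Bit 0: prefix='0' (no match yet)
Bit 1: prefix='00' -> emit 'l', reset
Bit 2: prefix='1' -> emit 'h', reset
Bit 3: prefix='0' (no match yet)
Bit 4: prefix='00' -> emit 'l', reset
Bit 5: prefix='0' (no match yet)
Bit 6: prefix='00' -> emit 'l', reset
Bit 7: prefix='0' (no match yet)
Bit 8: prefix='01' -> emit 'o', reset
Bit 9: prefix='0' (no match yet)
Bit 10: prefix='01' -> emit 'o', reset
Bit 11: prefix='0' (no match yet)
Bit 12: prefix='01' -> emit 'o', reset
Bit 13: prefix='0' (no match yet)
Bit 14: prefix='00' -> emit 'l', reset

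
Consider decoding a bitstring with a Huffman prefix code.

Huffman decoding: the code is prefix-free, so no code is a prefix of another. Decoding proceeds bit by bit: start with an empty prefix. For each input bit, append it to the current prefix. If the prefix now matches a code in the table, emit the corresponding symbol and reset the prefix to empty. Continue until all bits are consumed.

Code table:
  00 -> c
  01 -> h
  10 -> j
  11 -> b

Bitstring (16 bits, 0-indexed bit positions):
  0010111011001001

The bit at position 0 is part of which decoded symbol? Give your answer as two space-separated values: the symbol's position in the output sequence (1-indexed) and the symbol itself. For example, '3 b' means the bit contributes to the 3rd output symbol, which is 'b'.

Bit 0: prefix='0' (no match yet)
Bit 1: prefix='00' -> emit 'c', reset
Bit 2: prefix='1' (no match yet)
Bit 3: prefix='10' -> emit 'j', reset
Bit 4: prefix='1' (no match yet)

Answer: 1 c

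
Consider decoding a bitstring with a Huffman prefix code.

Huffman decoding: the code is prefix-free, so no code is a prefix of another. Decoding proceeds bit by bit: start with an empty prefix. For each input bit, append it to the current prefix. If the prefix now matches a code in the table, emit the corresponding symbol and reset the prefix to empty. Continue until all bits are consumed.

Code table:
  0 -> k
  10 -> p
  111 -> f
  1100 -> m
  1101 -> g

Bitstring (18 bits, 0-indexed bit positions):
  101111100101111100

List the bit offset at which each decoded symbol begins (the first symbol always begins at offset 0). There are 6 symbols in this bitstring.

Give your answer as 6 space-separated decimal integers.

Answer: 0 2 5 9 11 14

Derivation:
Bit 0: prefix='1' (no match yet)
Bit 1: prefix='10' -> emit 'p', reset
Bit 2: prefix='1' (no match yet)
Bit 3: prefix='11' (no match yet)
Bit 4: prefix='111' -> emit 'f', reset
Bit 5: prefix='1' (no match yet)
Bit 6: prefix='11' (no match yet)
Bit 7: prefix='110' (no match yet)
Bit 8: prefix='1100' -> emit 'm', reset
Bit 9: prefix='1' (no match yet)
Bit 10: prefix='10' -> emit 'p', reset
Bit 11: prefix='1' (no match yet)
Bit 12: prefix='11' (no match yet)
Bit 13: prefix='111' -> emit 'f', reset
Bit 14: prefix='1' (no match yet)
Bit 15: prefix='11' (no match yet)
Bit 16: prefix='110' (no match yet)
Bit 17: prefix='1100' -> emit 'm', reset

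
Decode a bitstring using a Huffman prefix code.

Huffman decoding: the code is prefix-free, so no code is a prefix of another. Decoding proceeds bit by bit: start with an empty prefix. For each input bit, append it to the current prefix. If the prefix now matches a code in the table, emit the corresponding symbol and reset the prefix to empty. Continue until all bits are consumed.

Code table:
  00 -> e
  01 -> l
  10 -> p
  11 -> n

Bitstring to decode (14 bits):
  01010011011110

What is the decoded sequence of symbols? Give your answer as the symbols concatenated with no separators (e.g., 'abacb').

Answer: llenlnp

Derivation:
Bit 0: prefix='0' (no match yet)
Bit 1: prefix='01' -> emit 'l', reset
Bit 2: prefix='0' (no match yet)
Bit 3: prefix='01' -> emit 'l', reset
Bit 4: prefix='0' (no match yet)
Bit 5: prefix='00' -> emit 'e', reset
Bit 6: prefix='1' (no match yet)
Bit 7: prefix='11' -> emit 'n', reset
Bit 8: prefix='0' (no match yet)
Bit 9: prefix='01' -> emit 'l', reset
Bit 10: prefix='1' (no match yet)
Bit 11: prefix='11' -> emit 'n', reset
Bit 12: prefix='1' (no match yet)
Bit 13: prefix='10' -> emit 'p', reset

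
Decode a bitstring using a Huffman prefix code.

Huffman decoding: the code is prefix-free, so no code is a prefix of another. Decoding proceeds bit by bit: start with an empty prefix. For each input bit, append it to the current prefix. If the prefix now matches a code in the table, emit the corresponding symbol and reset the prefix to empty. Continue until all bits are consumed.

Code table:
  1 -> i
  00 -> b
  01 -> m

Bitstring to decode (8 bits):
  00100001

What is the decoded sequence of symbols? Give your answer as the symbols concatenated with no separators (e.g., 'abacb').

Bit 0: prefix='0' (no match yet)
Bit 1: prefix='00' -> emit 'b', reset
Bit 2: prefix='1' -> emit 'i', reset
Bit 3: prefix='0' (no match yet)
Bit 4: prefix='00' -> emit 'b', reset
Bit 5: prefix='0' (no match yet)
Bit 6: prefix='00' -> emit 'b', reset
Bit 7: prefix='1' -> emit 'i', reset

Answer: bibbi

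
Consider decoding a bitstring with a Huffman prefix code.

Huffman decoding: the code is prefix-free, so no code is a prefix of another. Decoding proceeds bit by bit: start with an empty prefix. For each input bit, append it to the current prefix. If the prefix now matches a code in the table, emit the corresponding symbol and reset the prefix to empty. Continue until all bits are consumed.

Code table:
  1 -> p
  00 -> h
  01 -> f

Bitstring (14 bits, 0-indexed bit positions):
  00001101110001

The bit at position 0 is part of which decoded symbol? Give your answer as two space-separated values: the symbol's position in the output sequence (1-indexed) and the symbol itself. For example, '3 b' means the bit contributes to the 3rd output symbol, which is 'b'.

Bit 0: prefix='0' (no match yet)
Bit 1: prefix='00' -> emit 'h', reset
Bit 2: prefix='0' (no match yet)
Bit 3: prefix='00' -> emit 'h', reset
Bit 4: prefix='1' -> emit 'p', reset

Answer: 1 h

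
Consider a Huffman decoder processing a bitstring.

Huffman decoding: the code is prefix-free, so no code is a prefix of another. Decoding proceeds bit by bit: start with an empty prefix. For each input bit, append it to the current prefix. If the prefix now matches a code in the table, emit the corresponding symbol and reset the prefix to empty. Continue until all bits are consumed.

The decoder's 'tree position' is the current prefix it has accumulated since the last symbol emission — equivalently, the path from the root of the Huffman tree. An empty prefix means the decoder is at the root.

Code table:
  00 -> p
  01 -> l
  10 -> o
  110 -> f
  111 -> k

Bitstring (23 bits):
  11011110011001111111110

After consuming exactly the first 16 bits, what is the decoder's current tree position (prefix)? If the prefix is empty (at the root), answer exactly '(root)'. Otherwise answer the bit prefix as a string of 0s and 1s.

Answer: 11

Derivation:
Bit 0: prefix='1' (no match yet)
Bit 1: prefix='11' (no match yet)
Bit 2: prefix='110' -> emit 'f', reset
Bit 3: prefix='1' (no match yet)
Bit 4: prefix='11' (no match yet)
Bit 5: prefix='111' -> emit 'k', reset
Bit 6: prefix='1' (no match yet)
Bit 7: prefix='10' -> emit 'o', reset
Bit 8: prefix='0' (no match yet)
Bit 9: prefix='01' -> emit 'l', reset
Bit 10: prefix='1' (no match yet)
Bit 11: prefix='10' -> emit 'o', reset
Bit 12: prefix='0' (no match yet)
Bit 13: prefix='01' -> emit 'l', reset
Bit 14: prefix='1' (no match yet)
Bit 15: prefix='11' (no match yet)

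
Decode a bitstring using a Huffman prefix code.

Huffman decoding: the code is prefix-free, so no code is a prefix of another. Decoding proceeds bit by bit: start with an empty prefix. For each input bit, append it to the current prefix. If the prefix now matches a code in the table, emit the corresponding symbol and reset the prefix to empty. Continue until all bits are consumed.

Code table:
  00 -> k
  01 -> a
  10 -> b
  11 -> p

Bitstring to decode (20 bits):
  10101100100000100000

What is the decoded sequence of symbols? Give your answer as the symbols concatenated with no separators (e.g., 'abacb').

Answer: bbpkbkkbkk

Derivation:
Bit 0: prefix='1' (no match yet)
Bit 1: prefix='10' -> emit 'b', reset
Bit 2: prefix='1' (no match yet)
Bit 3: prefix='10' -> emit 'b', reset
Bit 4: prefix='1' (no match yet)
Bit 5: prefix='11' -> emit 'p', reset
Bit 6: prefix='0' (no match yet)
Bit 7: prefix='00' -> emit 'k', reset
Bit 8: prefix='1' (no match yet)
Bit 9: prefix='10' -> emit 'b', reset
Bit 10: prefix='0' (no match yet)
Bit 11: prefix='00' -> emit 'k', reset
Bit 12: prefix='0' (no match yet)
Bit 13: prefix='00' -> emit 'k', reset
Bit 14: prefix='1' (no match yet)
Bit 15: prefix='10' -> emit 'b', reset
Bit 16: prefix='0' (no match yet)
Bit 17: prefix='00' -> emit 'k', reset
Bit 18: prefix='0' (no match yet)
Bit 19: prefix='00' -> emit 'k', reset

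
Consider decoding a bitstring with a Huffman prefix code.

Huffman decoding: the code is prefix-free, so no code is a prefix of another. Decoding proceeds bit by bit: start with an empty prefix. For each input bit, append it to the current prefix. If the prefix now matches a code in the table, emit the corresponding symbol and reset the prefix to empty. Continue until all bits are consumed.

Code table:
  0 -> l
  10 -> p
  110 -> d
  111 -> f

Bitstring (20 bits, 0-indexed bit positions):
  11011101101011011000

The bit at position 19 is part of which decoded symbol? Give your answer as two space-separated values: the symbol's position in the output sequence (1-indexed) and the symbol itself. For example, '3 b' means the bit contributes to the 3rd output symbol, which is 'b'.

Bit 0: prefix='1' (no match yet)
Bit 1: prefix='11' (no match yet)
Bit 2: prefix='110' -> emit 'd', reset
Bit 3: prefix='1' (no match yet)
Bit 4: prefix='11' (no match yet)
Bit 5: prefix='111' -> emit 'f', reset
Bit 6: prefix='0' -> emit 'l', reset
Bit 7: prefix='1' (no match yet)
Bit 8: prefix='11' (no match yet)
Bit 9: prefix='110' -> emit 'd', reset
Bit 10: prefix='1' (no match yet)
Bit 11: prefix='10' -> emit 'p', reset
Bit 12: prefix='1' (no match yet)
Bit 13: prefix='11' (no match yet)
Bit 14: prefix='110' -> emit 'd', reset
Bit 15: prefix='1' (no match yet)
Bit 16: prefix='11' (no match yet)
Bit 17: prefix='110' -> emit 'd', reset
Bit 18: prefix='0' -> emit 'l', reset
Bit 19: prefix='0' -> emit 'l', reset

Answer: 9 l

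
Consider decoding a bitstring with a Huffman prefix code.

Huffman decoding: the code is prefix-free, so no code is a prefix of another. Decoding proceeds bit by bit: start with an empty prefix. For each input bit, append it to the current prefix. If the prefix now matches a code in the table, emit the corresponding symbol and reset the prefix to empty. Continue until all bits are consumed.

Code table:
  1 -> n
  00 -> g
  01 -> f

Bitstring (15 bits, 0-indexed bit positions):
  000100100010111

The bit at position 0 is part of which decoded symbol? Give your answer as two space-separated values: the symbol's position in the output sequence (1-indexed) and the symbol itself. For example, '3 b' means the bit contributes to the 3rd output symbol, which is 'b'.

Bit 0: prefix='0' (no match yet)
Bit 1: prefix='00' -> emit 'g', reset
Bit 2: prefix='0' (no match yet)
Bit 3: prefix='01' -> emit 'f', reset
Bit 4: prefix='0' (no match yet)

Answer: 1 g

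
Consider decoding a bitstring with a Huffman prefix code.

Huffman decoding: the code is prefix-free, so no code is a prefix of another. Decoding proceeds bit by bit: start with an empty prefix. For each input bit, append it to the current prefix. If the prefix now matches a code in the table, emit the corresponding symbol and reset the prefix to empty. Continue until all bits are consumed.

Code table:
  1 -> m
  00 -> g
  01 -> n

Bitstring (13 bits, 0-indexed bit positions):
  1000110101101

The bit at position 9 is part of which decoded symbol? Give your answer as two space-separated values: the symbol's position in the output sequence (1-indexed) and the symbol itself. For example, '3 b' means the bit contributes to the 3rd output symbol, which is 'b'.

Bit 0: prefix='1' -> emit 'm', reset
Bit 1: prefix='0' (no match yet)
Bit 2: prefix='00' -> emit 'g', reset
Bit 3: prefix='0' (no match yet)
Bit 4: prefix='01' -> emit 'n', reset
Bit 5: prefix='1' -> emit 'm', reset
Bit 6: prefix='0' (no match yet)
Bit 7: prefix='01' -> emit 'n', reset
Bit 8: prefix='0' (no match yet)
Bit 9: prefix='01' -> emit 'n', reset
Bit 10: prefix='1' -> emit 'm', reset
Bit 11: prefix='0' (no match yet)
Bit 12: prefix='01' -> emit 'n', reset

Answer: 6 n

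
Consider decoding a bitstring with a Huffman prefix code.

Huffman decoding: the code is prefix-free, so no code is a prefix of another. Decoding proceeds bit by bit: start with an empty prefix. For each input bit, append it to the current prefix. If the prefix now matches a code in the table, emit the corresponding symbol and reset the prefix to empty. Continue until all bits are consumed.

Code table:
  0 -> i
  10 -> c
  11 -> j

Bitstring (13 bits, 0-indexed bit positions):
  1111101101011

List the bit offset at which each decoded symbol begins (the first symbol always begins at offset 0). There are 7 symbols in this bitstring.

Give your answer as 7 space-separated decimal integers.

Bit 0: prefix='1' (no match yet)
Bit 1: prefix='11' -> emit 'j', reset
Bit 2: prefix='1' (no match yet)
Bit 3: prefix='11' -> emit 'j', reset
Bit 4: prefix='1' (no match yet)
Bit 5: prefix='10' -> emit 'c', reset
Bit 6: prefix='1' (no match yet)
Bit 7: prefix='11' -> emit 'j', reset
Bit 8: prefix='0' -> emit 'i', reset
Bit 9: prefix='1' (no match yet)
Bit 10: prefix='10' -> emit 'c', reset
Bit 11: prefix='1' (no match yet)
Bit 12: prefix='11' -> emit 'j', reset

Answer: 0 2 4 6 8 9 11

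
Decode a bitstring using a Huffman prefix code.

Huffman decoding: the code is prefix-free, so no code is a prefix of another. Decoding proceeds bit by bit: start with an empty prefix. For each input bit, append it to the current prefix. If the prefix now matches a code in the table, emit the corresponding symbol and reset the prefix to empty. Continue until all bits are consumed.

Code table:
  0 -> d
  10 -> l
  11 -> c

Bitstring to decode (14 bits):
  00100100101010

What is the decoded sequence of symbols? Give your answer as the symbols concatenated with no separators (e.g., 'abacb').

Answer: ddldldlll

Derivation:
Bit 0: prefix='0' -> emit 'd', reset
Bit 1: prefix='0' -> emit 'd', reset
Bit 2: prefix='1' (no match yet)
Bit 3: prefix='10' -> emit 'l', reset
Bit 4: prefix='0' -> emit 'd', reset
Bit 5: prefix='1' (no match yet)
Bit 6: prefix='10' -> emit 'l', reset
Bit 7: prefix='0' -> emit 'd', reset
Bit 8: prefix='1' (no match yet)
Bit 9: prefix='10' -> emit 'l', reset
Bit 10: prefix='1' (no match yet)
Bit 11: prefix='10' -> emit 'l', reset
Bit 12: prefix='1' (no match yet)
Bit 13: prefix='10' -> emit 'l', reset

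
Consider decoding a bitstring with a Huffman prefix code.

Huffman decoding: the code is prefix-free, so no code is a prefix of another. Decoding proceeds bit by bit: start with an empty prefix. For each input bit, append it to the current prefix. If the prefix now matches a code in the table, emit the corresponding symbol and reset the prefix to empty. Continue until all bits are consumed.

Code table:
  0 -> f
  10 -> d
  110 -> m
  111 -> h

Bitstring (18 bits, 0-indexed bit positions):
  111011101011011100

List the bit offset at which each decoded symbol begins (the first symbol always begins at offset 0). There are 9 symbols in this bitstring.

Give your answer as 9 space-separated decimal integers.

Answer: 0 3 4 7 8 10 13 16 17

Derivation:
Bit 0: prefix='1' (no match yet)
Bit 1: prefix='11' (no match yet)
Bit 2: prefix='111' -> emit 'h', reset
Bit 3: prefix='0' -> emit 'f', reset
Bit 4: prefix='1' (no match yet)
Bit 5: prefix='11' (no match yet)
Bit 6: prefix='111' -> emit 'h', reset
Bit 7: prefix='0' -> emit 'f', reset
Bit 8: prefix='1' (no match yet)
Bit 9: prefix='10' -> emit 'd', reset
Bit 10: prefix='1' (no match yet)
Bit 11: prefix='11' (no match yet)
Bit 12: prefix='110' -> emit 'm', reset
Bit 13: prefix='1' (no match yet)
Bit 14: prefix='11' (no match yet)
Bit 15: prefix='111' -> emit 'h', reset
Bit 16: prefix='0' -> emit 'f', reset
Bit 17: prefix='0' -> emit 'f', reset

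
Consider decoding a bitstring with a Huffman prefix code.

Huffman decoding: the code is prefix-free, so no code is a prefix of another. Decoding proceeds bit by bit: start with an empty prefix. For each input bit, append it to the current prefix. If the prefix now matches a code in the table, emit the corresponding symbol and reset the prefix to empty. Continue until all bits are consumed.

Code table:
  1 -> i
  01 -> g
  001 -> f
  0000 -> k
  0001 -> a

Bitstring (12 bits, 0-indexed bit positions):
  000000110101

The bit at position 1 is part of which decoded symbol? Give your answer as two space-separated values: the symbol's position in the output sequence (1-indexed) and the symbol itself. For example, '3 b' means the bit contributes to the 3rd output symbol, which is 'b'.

Answer: 1 k

Derivation:
Bit 0: prefix='0' (no match yet)
Bit 1: prefix='00' (no match yet)
Bit 2: prefix='000' (no match yet)
Bit 3: prefix='0000' -> emit 'k', reset
Bit 4: prefix='0' (no match yet)
Bit 5: prefix='00' (no match yet)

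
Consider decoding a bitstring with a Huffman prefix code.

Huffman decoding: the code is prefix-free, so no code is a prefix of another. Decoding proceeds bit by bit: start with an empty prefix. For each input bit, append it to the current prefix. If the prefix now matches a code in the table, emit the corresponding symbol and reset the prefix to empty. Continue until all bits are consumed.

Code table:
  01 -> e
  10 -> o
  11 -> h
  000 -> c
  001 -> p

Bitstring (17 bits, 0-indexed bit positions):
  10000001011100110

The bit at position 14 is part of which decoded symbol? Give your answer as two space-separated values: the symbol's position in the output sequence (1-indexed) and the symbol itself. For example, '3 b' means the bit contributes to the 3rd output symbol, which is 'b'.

Bit 0: prefix='1' (no match yet)
Bit 1: prefix='10' -> emit 'o', reset
Bit 2: prefix='0' (no match yet)
Bit 3: prefix='00' (no match yet)
Bit 4: prefix='000' -> emit 'c', reset
Bit 5: prefix='0' (no match yet)
Bit 6: prefix='00' (no match yet)
Bit 7: prefix='001' -> emit 'p', reset
Bit 8: prefix='0' (no match yet)
Bit 9: prefix='01' -> emit 'e', reset
Bit 10: prefix='1' (no match yet)
Bit 11: prefix='11' -> emit 'h', reset
Bit 12: prefix='0' (no match yet)
Bit 13: prefix='00' (no match yet)
Bit 14: prefix='001' -> emit 'p', reset
Bit 15: prefix='1' (no match yet)
Bit 16: prefix='10' -> emit 'o', reset

Answer: 6 p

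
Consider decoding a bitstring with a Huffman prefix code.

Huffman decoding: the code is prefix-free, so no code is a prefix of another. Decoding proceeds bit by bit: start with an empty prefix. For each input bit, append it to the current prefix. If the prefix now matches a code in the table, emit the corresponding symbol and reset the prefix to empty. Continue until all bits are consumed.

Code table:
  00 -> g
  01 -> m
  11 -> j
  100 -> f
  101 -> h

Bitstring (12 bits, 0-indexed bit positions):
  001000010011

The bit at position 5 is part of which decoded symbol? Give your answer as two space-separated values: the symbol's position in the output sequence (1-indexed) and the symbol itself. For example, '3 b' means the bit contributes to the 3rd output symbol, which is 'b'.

Bit 0: prefix='0' (no match yet)
Bit 1: prefix='00' -> emit 'g', reset
Bit 2: prefix='1' (no match yet)
Bit 3: prefix='10' (no match yet)
Bit 4: prefix='100' -> emit 'f', reset
Bit 5: prefix='0' (no match yet)
Bit 6: prefix='00' -> emit 'g', reset
Bit 7: prefix='1' (no match yet)
Bit 8: prefix='10' (no match yet)
Bit 9: prefix='100' -> emit 'f', reset

Answer: 3 g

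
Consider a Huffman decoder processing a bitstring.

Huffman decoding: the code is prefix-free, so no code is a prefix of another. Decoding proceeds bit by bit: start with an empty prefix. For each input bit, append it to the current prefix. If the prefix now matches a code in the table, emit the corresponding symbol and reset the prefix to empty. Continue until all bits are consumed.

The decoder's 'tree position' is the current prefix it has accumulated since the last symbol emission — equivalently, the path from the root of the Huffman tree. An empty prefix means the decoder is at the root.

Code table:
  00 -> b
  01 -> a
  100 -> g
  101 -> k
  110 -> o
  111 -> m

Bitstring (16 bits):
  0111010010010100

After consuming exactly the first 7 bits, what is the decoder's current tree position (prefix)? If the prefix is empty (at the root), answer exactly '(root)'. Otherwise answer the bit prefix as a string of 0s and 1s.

Answer: 10

Derivation:
Bit 0: prefix='0' (no match yet)
Bit 1: prefix='01' -> emit 'a', reset
Bit 2: prefix='1' (no match yet)
Bit 3: prefix='11' (no match yet)
Bit 4: prefix='110' -> emit 'o', reset
Bit 5: prefix='1' (no match yet)
Bit 6: prefix='10' (no match yet)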